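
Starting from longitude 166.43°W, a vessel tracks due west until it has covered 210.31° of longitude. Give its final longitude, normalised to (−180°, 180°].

Start at -166.43°; shift −210.31° → -376.74°.
-376.74° lies outside (−180°, 180°]; add 360° → -16.74°.

16.74°W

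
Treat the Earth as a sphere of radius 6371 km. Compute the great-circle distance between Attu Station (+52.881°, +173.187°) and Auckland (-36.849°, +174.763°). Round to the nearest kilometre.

Δλ = 174.763 − 173.187 = 1.576°.
Δφ = -36.849 − 52.881 = -89.730°.
a = sin²(Δφ/2) + cos φ₁ · cos φ₂ · sin²(Δλ/2) = 0.497735.
c = 2·atan2(√a, √(1−a)) = 1.56627 rad → d = 6371·c ≈ 9978.68 km.

9979 km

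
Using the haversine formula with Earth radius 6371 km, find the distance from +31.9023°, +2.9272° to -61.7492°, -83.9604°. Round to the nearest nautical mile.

Δλ = -83.9604 − 2.9272 = -86.8876°.
Δφ = -61.7492 − 31.9023 = -93.6515°.
a = sin²(Δφ/2) + cos φ₁ · cos φ₂ · sin²(Δλ/2) = 0.721853.
c = 2·atan2(√a, √(1−a)) = 2.03053 rad → d = 6371·c ≈ 12936.48 km ≈ 6985.14 nmi.

6985 nmi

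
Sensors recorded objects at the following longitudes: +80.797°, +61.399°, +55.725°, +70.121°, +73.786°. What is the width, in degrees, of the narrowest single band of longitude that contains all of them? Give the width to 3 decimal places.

25.072°

Sort the longitudes: +55.725°, +61.399°, +70.121°, +73.786°, +80.797°.
Eastward gaps between consecutive values (wrapping around): 5.674°, 8.722°, 3.665°, 7.011°, 334.928°.
Largest gap = 334.928° ⇒ minimal covering band is its complement: 360° − 334.928° = 25.072°.
Band runs from +55.725° eastward to +80.797°.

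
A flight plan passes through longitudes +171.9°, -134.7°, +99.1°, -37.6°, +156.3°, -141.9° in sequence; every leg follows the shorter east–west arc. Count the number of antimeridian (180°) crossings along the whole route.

Leg 1: +171.9° → -134.7°, shortest Δλ = 53.4° (east) — crosses 180°.
Leg 2: -134.7° → +99.1°, shortest Δλ = -126.2° (west) — crosses 180°.
Leg 3: +99.1° → -37.6°, shortest Δλ = -136.7° (west) — does not cross 180°.
Leg 4: -37.6° → +156.3°, shortest Δλ = -166.1° (west) — crosses 180°.
Leg 5: +156.3° → -141.9°, shortest Δλ = 61.8° (east) — crosses 180°.
Total crossings: 4.

4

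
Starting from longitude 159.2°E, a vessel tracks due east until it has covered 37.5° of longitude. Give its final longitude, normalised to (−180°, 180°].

Start at +159.2°; shift +37.5° → +196.7°.
+196.7° lies outside (−180°, 180°]; subtract 360° → -163.3°.

163.3°W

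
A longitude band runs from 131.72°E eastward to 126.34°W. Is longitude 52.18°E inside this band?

Band width going east from +131.72° to -126.34°: ((-126.34 − 131.72) mod 360) = 101.94°.
Offset of +52.18° east of the west edge: ((52.18 − 131.72) mod 360) = 280.46°.
280.46° > 101.94° ⇒ outside.

No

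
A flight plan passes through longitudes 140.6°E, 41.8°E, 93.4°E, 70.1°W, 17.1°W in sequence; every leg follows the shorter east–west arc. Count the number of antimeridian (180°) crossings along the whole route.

0

Leg 1: +140.6° → +41.8°, shortest Δλ = -98.8° (west) — does not cross 180°.
Leg 2: +41.8° → +93.4°, shortest Δλ = 51.6° (east) — does not cross 180°.
Leg 3: +93.4° → -70.1°, shortest Δλ = -163.5° (west) — does not cross 180°.
Leg 4: -70.1° → -17.1°, shortest Δλ = 53.0° (east) — does not cross 180°.
Total crossings: 0.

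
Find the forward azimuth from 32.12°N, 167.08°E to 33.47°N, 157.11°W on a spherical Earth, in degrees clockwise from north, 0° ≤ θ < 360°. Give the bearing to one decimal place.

77.6°

Δλ = -157.11 − 167.08 = -324.19°; wrapped into (−180°, 180°]: 35.81°.
θ = atan2( sin Δλ · cos φ₂ , cos φ₁ · sin φ₂ − sin φ₁ · cos φ₂ · cos Δλ )
  = atan2(0.48807, 0.10740) = 77.590° → normalised to [0°, 360°): 77.590°.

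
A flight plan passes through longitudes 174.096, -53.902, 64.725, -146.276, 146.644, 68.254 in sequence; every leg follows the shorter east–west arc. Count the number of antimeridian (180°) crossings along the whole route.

3

Leg 1: +174.096° → -53.902°, shortest Δλ = 132.002° (east) — crosses 180°.
Leg 2: -53.902° → +64.725°, shortest Δλ = 118.627° (east) — does not cross 180°.
Leg 3: +64.725° → -146.276°, shortest Δλ = 148.999° (east) — crosses 180°.
Leg 4: -146.276° → +146.644°, shortest Δλ = -67.08° (west) — crosses 180°.
Leg 5: +146.644° → +68.254°, shortest Δλ = -78.39° (west) — does not cross 180°.
Total crossings: 3.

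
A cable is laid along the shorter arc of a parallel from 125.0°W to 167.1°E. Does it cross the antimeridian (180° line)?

Yes

Naïve |167.1 − -125.0| = 292.1° > 180°, so the shorter arc goes the other way round — across 180°.
Signed shortest Δλ = ((167.1 − -125.0 + 180) mod 360) − 180 = -67.9°.
Going west by 67.9° from -125.0° passes through 180° before reaching +167.1°.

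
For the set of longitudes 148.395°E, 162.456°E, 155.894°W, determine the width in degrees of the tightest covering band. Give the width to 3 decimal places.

Sort the longitudes: -155.894°, +148.395°, +162.456°.
Eastward gaps between consecutive values (wrapping around): 304.289°, 14.061°, 41.650°.
Largest gap = 304.289° ⇒ minimal covering band is its complement: 360° − 304.289° = 55.711°.
Band runs from +148.395° eastward to -155.894°, crossing the antimeridian.

55.711°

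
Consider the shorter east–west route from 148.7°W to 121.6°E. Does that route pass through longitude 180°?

Yes

Naïve |121.6 − -148.7| = 270.3° > 180°, so the shorter arc goes the other way round — across 180°.
Signed shortest Δλ = ((121.6 − -148.7 + 180) mod 360) − 180 = -89.7°.
Going west by 89.7° from -148.7° passes through 180° before reaching +121.6°.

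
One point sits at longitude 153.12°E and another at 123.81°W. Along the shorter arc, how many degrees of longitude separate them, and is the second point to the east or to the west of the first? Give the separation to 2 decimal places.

Raw difference: -123.81 − 153.12 = -276.93°.
Normalise into (−180°, 180°]: -276.93° + 360° = 83.07°.
Positive ⇒ the second point lies to the east; separation 83.07°.

83.07° east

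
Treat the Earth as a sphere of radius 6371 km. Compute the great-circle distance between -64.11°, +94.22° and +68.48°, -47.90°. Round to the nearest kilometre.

18285 km

Δλ = -47.90 − 94.22 = -142.12°.
Δφ = 68.48 − -64.11 = 132.59°.
a = sin²(Δφ/2) + cos φ₁ · cos φ₂ · sin²(Δλ/2) = 0.981672.
c = 2·atan2(√a, √(1−a)) = 2.87000 rad → d = 6371·c ≈ 18284.75 km.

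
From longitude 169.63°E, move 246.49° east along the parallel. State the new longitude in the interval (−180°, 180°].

Start at +169.63°; shift +246.49° → +416.12°.
+416.12° lies outside (−180°, 180°]; subtract 360° → +56.12°.

56.12°E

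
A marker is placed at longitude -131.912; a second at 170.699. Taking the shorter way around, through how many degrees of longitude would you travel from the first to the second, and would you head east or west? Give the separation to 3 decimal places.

Raw difference: 170.699 − -131.912 = 302.611°.
Normalise into (−180°, 180°]: 302.611° − 360° = -57.389°.
Negative ⇒ the second point lies to the west; separation 57.389°.

57.389° west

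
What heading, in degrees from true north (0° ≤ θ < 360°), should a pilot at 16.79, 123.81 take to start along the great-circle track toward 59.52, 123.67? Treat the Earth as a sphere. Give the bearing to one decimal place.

359.9°

Δλ = 123.67 − 123.81 = -0.14°.
θ = atan2( sin Δλ · cos φ₂ , cos φ₁ · sin φ₂ − sin φ₁ · cos φ₂ · cos Δλ )
  = atan2(-0.00124, 0.67854) = -0.105° → normalised to [0°, 360°): 359.895°.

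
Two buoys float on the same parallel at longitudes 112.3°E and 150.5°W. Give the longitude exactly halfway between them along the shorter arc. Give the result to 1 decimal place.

Signed shortest Δλ from +112.3° to -150.5° is +97.2°.
Midpoint longitude = +112.3° + (+97.2°)/2 = +112.3° + 48.6° = +160.9°.
(The naïve average (+112.3 + -150.5)/2 = -19.1° is on the wrong side of the globe.)

160.9°E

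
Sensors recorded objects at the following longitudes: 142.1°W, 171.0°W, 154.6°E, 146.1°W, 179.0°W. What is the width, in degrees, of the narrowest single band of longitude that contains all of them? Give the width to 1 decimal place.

63.3°

Sort the longitudes: -179.0°, -171.0°, -146.1°, -142.1°, +154.6°.
Eastward gaps between consecutive values (wrapping around): 8.0°, 24.9°, 4.0°, 296.7°, 26.4°.
Largest gap = 296.7° ⇒ minimal covering band is its complement: 360° − 296.7° = 63.3°.
Band runs from +154.6° eastward to -142.1°, crossing the antimeridian.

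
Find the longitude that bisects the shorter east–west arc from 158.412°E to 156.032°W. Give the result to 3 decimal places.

178.810°W

Signed shortest Δλ from +158.412° to -156.032° is +45.556°.
Midpoint longitude = +158.412° + (+45.556°)/2 = +158.412° + 22.778° = +181.190°.
Normalise into (−180°, 180°]: -178.810°.
(The naïve average (+158.412 + -156.032)/2 = 1.19° is on the wrong side of the globe.)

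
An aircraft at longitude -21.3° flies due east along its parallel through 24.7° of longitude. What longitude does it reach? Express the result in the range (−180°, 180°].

+3.4°

Start at -21.3°; shift +24.7° → +3.4°.
+3.4° already lies in (−180°, 180°].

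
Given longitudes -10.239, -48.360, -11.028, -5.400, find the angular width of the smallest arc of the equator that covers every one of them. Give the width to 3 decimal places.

42.960°

Sort the longitudes: -48.360°, -11.028°, -10.239°, -5.400°.
Eastward gaps between consecutive values (wrapping around): 37.332°, 0.789°, 4.839°, 317.040°.
Largest gap = 317.040° ⇒ minimal covering band is its complement: 360° − 317.040° = 42.960°.
Band runs from -48.360° eastward to -5.400°.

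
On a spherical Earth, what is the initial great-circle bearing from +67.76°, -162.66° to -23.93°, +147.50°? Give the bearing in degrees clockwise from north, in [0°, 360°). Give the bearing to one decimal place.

Δλ = 147.50 − -162.66 = 310.16°; wrapped into (−180°, 180°]: -49.84°.
θ = atan2( sin Δλ · cos φ₂ , cos φ₁ · sin φ₂ − sin φ₁ · cos φ₂ · cos Δλ )
  = atan2(-0.69855, -0.69916) = -135.025° → normalised to [0°, 360°): 224.975°.

225.0°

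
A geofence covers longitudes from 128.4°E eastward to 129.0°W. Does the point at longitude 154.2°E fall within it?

Yes

Band width going east from +128.4° to -129.0°: ((-129.0 − 128.4) mod 360) = 102.6°.
Offset of +154.2° east of the west edge: ((154.2 − 128.4) mod 360) = 25.8°.
25.8° ≤ 102.6° ⇒ inside.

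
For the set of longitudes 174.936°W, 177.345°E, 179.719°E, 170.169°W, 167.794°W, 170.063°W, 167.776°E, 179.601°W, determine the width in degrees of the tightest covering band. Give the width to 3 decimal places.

24.430°

Sort the longitudes: -179.601°, -174.936°, -170.169°, -170.063°, -167.794°, +167.776°, +177.345°, +179.719°.
Eastward gaps between consecutive values (wrapping around): 4.665°, 4.767°, 0.106°, 2.269°, 335.570°, 9.569°, 2.374°, 0.680°.
Largest gap = 335.570° ⇒ minimal covering band is its complement: 360° − 335.570° = 24.430°.
Band runs from +167.776° eastward to -167.794°, crossing the antimeridian.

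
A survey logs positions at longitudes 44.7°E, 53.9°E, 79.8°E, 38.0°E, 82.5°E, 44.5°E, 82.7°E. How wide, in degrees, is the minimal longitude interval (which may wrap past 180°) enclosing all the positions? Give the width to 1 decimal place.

Sort the longitudes: +38.0°, +44.5°, +44.7°, +53.9°, +79.8°, +82.5°, +82.7°.
Eastward gaps between consecutive values (wrapping around): 6.5°, 0.2°, 9.2°, 25.9°, 2.7°, 0.2°, 315.3°.
Largest gap = 315.3° ⇒ minimal covering band is its complement: 360° − 315.3° = 44.7°.
Band runs from +38.0° eastward to +82.7°.

44.7°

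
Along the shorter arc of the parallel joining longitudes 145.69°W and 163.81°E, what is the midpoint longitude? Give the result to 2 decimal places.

Signed shortest Δλ from -145.69° to +163.81° is -50.50°.
Midpoint longitude = -145.69° + (-50.50°)/2 = -145.69° − 25.25° = -170.94°.
(The naïve average (-145.69 + +163.81)/2 = 9.06° is on the wrong side of the globe.)

170.94°W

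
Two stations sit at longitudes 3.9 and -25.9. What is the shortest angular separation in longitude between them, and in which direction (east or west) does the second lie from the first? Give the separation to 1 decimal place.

Raw difference: -25.9 − 3.9 = -29.8°.
Normalise into (−180°, 180°]: -29.8° stays -29.8°.
Negative ⇒ the second point lies to the west; separation 29.8°.

29.8° west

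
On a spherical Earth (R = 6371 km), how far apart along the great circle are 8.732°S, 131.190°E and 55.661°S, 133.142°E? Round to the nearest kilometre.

5221 km

Δλ = 133.142 − 131.190 = 1.952°.
Δφ = -55.661 − -8.732 = -46.929°.
a = sin²(Δφ/2) + cos φ₁ · cos φ₂ · sin²(Δλ/2) = 0.158710.
c = 2·atan2(√a, √(1−a)) = 0.81951 rad → d = 6371·c ≈ 5221.09 km.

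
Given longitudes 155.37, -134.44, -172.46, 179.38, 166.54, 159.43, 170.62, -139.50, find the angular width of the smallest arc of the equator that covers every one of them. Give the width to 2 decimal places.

70.19°

Sort the longitudes: -172.46°, -139.50°, -134.44°, +155.37°, +159.43°, +166.54°, +170.62°, +179.38°.
Eastward gaps between consecutive values (wrapping around): 32.96°, 5.06°, 289.81°, 4.06°, 7.11°, 4.08°, 8.76°, 8.16°.
Largest gap = 289.81° ⇒ minimal covering band is its complement: 360° − 289.81° = 70.19°.
Band runs from +155.37° eastward to -134.44°, crossing the antimeridian.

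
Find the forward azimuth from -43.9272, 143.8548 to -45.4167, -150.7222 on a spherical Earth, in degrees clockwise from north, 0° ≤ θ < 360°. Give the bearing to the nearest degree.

Δλ = -150.7222 − 143.8548 = -294.5770°; wrapped into (−180°, 180°]: 65.4230°.
θ = atan2( sin Δλ · cos φ₂ , cos φ₁ · sin φ₂ − sin φ₁ · cos φ₂ · cos Δλ )
  = atan2(0.63835, -0.31043) = 115.933° → normalised to [0°, 360°): 115.933°.

116°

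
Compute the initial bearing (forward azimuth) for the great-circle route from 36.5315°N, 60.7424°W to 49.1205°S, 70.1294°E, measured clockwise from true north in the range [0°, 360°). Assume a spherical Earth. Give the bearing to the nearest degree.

125°

Δλ = 70.1294 − -60.7424 = 130.8718°.
θ = atan2( sin Δλ · cos φ₂ , cos φ₁ · sin φ₂ − sin φ₁ · cos φ₂ · cos Δλ )
  = atan2(0.49489, -0.35261) = 125.470° → normalised to [0°, 360°): 125.470°.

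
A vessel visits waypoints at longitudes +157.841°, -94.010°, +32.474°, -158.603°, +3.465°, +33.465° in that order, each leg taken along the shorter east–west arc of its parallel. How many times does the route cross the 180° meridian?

Leg 1: +157.841° → -94.010°, shortest Δλ = 108.149° (east) — crosses 180°.
Leg 2: -94.010° → +32.474°, shortest Δλ = 126.484° (east) — does not cross 180°.
Leg 3: +32.474° → -158.603°, shortest Δλ = 168.923° (east) — crosses 180°.
Leg 4: -158.603° → +3.465°, shortest Δλ = 162.068° (east) — does not cross 180°.
Leg 5: +3.465° → +33.465°, shortest Δλ = 30.0° (east) — does not cross 180°.
Total crossings: 2.

2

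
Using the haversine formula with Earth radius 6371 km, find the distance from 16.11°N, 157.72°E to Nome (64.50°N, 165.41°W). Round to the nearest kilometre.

Δλ = -165.41 − 157.72 = -323.13°; wrapped into (−180°, 180°]: 36.87°.
Δφ = 64.50 − 16.11 = 48.39°.
a = sin²(Δφ/2) + cos φ₁ · cos φ₂ · sin²(Δλ/2) = 0.209332.
c = 2·atan2(√a, √(1−a)) = 0.95043 rad → d = 6371·c ≈ 6055.17 km.

6055 km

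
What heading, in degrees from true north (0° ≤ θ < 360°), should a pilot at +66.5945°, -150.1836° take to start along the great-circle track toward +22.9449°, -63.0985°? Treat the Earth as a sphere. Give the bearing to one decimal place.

83.1°

Δλ = -63.0985 − -150.1836 = 87.0851°.
θ = atan2( sin Δλ · cos φ₂ , cos φ₁ · sin φ₂ − sin φ₁ · cos φ₂ · cos Δλ )
  = atan2(0.91969, 0.11188) = 83.064° → normalised to [0°, 360°): 83.064°.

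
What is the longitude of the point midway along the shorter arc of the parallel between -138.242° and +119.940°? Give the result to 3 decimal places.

+170.849°

Signed shortest Δλ from -138.242° to +119.940° is -101.818°.
Midpoint longitude = -138.242° + (-101.818°)/2 = -138.242° − 50.909° = -189.151°.
Normalise into (−180°, 180°]: +170.849°.
(The naïve average (-138.242 + +119.940)/2 = -9.151° is on the wrong side of the globe.)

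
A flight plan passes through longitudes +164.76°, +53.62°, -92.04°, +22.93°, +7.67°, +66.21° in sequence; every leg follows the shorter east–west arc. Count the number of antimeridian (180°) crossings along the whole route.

Leg 1: +164.76° → +53.62°, shortest Δλ = -111.14° (west) — does not cross 180°.
Leg 2: +53.62° → -92.04°, shortest Δλ = -145.66° (west) — does not cross 180°.
Leg 3: -92.04° → +22.93°, shortest Δλ = 114.97° (east) — does not cross 180°.
Leg 4: +22.93° → +7.67°, shortest Δλ = -15.26° (west) — does not cross 180°.
Leg 5: +7.67° → +66.21°, shortest Δλ = 58.54° (east) — does not cross 180°.
Total crossings: 0.

0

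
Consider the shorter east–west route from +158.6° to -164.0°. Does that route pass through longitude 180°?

Naïve |-164.0 − 158.6| = 322.6° > 180°, so the shorter arc goes the other way round — across 180°.
Signed shortest Δλ = ((-164.0 − 158.6 + 180) mod 360) − 180 = 37.4°.
Going east by 37.4° from +158.6° passes through 180° before reaching -164.0°.

Yes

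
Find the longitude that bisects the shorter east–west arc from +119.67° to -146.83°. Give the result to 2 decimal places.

Signed shortest Δλ from +119.67° to -146.83° is +93.50°.
Midpoint longitude = +119.67° + (+93.50°)/2 = +119.67° + 46.75° = +166.42°.
(The naïve average (+119.67 + -146.83)/2 = -13.58° is on the wrong side of the globe.)

+166.42°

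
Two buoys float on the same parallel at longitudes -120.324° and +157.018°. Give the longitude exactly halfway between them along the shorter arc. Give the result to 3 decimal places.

-161.653°

Signed shortest Δλ from -120.324° to +157.018° is -82.658°.
Midpoint longitude = -120.324° + (-82.658°)/2 = -120.324° − 41.329° = -161.653°.
(The naïve average (-120.324 + +157.018)/2 = 18.347° is on the wrong side of the globe.)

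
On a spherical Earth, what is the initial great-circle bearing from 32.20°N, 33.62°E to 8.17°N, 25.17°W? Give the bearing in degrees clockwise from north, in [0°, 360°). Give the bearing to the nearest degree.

Δλ = -25.17 − 33.62 = -58.79°.
θ = atan2( sin Δλ · cos φ₂ , cos φ₁ · sin φ₂ − sin φ₁ · cos φ₂ · cos Δλ )
  = atan2(-0.84659, -0.15307) = -100.249° → normalised to [0°, 360°): 259.751°.

260°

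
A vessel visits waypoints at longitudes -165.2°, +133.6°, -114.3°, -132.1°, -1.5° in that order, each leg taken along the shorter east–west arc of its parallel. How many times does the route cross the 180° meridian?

2

Leg 1: -165.2° → +133.6°, shortest Δλ = -61.2° (west) — crosses 180°.
Leg 2: +133.6° → -114.3°, shortest Δλ = 112.1° (east) — crosses 180°.
Leg 3: -114.3° → -132.1°, shortest Δλ = -17.8° (west) — does not cross 180°.
Leg 4: -132.1° → -1.5°, shortest Δλ = 130.6° (east) — does not cross 180°.
Total crossings: 2.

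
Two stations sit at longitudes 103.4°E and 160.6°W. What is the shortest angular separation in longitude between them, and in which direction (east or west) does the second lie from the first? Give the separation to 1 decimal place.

Raw difference: -160.6 − 103.4 = -264.0°.
Normalise into (−180°, 180°]: -264.0° + 360° = 96.0°.
Positive ⇒ the second point lies to the east; separation 96.0°.

96.0° east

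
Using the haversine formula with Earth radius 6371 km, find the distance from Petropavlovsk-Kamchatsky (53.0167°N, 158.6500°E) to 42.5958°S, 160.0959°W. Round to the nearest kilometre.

Δλ = -160.0959 − 158.6500 = -318.7459°; wrapped into (−180°, 180°]: 41.2541°.
Δφ = -42.5958 − 53.0167 = -95.6125°.
a = sin²(Δφ/2) + cos φ₁ · cos φ₂ · sin²(Δλ/2) = 0.603860.
c = 2·atan2(√a, √(1−a)) = 1.78004 rad → d = 6371·c ≈ 11340.63 km.

11341 km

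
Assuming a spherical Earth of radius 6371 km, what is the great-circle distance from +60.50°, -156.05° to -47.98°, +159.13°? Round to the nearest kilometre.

12718 km

Δλ = 159.13 − -156.05 = 315.18°; wrapped into (−180°, 180°]: -44.82°.
Δφ = -47.98 − 60.50 = -108.48°.
a = sin²(Δφ/2) + cos φ₁ · cos φ₂ · sin²(Δλ/2) = 0.706393.
c = 2·atan2(√a, √(1−a)) = 1.99631 rad → d = 6371·c ≈ 12718.48 km.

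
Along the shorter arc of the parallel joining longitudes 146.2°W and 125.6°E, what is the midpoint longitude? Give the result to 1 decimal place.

169.7°E

Signed shortest Δλ from -146.2° to +125.6° is -88.2°.
Midpoint longitude = -146.2° + (-88.2°)/2 = -146.2° − 44.1° = -190.3°.
Normalise into (−180°, 180°]: +169.7°.
(The naïve average (-146.2 + +125.6)/2 = -10.3° is on the wrong side of the globe.)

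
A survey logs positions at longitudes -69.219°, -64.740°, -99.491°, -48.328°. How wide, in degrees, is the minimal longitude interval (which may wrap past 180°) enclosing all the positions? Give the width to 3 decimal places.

51.163°

Sort the longitudes: -99.491°, -69.219°, -64.740°, -48.328°.
Eastward gaps between consecutive values (wrapping around): 30.272°, 4.479°, 16.412°, 308.837°.
Largest gap = 308.837° ⇒ minimal covering band is its complement: 360° − 308.837° = 51.163°.
Band runs from -99.491° eastward to -48.328°.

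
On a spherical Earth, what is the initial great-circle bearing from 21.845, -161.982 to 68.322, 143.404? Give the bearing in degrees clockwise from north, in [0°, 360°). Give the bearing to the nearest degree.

Δλ = 143.404 − -161.982 = 305.386°; wrapped into (−180°, 180°]: -54.614°.
θ = atan2( sin Δλ · cos φ₂ , cos φ₁ · sin φ₂ − sin φ₁ · cos φ₂ · cos Δλ )
  = atan2(-0.30115, 0.78295) = -21.039° → normalised to [0°, 360°): 338.961°.

339°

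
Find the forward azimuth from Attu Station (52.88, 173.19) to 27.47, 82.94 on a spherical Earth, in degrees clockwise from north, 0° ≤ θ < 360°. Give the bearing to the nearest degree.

288°

Δλ = 82.94 − 173.19 = -90.25°.
θ = atan2( sin Δλ · cos φ₂ , cos φ₁ · sin φ₂ − sin φ₁ · cos φ₂ · cos Δλ )
  = atan2(-0.88724, 0.28147) = -72.399° → normalised to [0°, 360°): 287.601°.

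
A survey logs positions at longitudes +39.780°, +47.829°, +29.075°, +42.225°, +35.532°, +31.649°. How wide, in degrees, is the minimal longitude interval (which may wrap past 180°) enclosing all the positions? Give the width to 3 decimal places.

18.754°

Sort the longitudes: +29.075°, +31.649°, +35.532°, +39.780°, +42.225°, +47.829°.
Eastward gaps between consecutive values (wrapping around): 2.574°, 3.883°, 4.248°, 2.445°, 5.604°, 341.246°.
Largest gap = 341.246° ⇒ minimal covering band is its complement: 360° − 341.246° = 18.754°.
Band runs from +29.075° eastward to +47.829°.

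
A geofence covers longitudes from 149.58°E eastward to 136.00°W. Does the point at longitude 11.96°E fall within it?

Band width going east from +149.58° to -136.00°: ((-136.00 − 149.58) mod 360) = 74.42°.
Offset of +11.96° east of the west edge: ((11.96 − 149.58) mod 360) = 222.38°.
222.38° > 74.42° ⇒ outside.

No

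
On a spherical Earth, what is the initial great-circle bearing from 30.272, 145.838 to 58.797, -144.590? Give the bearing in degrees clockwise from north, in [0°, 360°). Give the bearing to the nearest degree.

Δλ = -144.590 − 145.838 = -290.428°; wrapped into (−180°, 180°]: 69.572°.
θ = atan2( sin Δλ · cos φ₂ , cos φ₁ · sin φ₂ − sin φ₁ · cos φ₂ · cos Δλ )
  = atan2(0.48549, 0.64755) = 36.860° → normalised to [0°, 360°): 36.860°.

37°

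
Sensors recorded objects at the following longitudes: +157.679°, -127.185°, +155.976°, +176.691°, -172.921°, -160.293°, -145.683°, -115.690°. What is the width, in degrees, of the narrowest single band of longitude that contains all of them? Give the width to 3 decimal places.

Sort the longitudes: -172.921°, -160.293°, -145.683°, -127.185°, -115.690°, +155.976°, +157.679°, +176.691°.
Eastward gaps between consecutive values (wrapping around): 12.628°, 14.610°, 18.498°, 11.495°, 271.666°, 1.703°, 19.012°, 10.388°.
Largest gap = 271.666° ⇒ minimal covering band is its complement: 360° − 271.666° = 88.334°.
Band runs from +155.976° eastward to -115.690°, crossing the antimeridian.

88.334°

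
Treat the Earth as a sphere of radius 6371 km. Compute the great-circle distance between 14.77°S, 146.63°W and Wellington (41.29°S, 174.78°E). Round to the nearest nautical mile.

Δλ = 174.78 − -146.63 = 321.41°; wrapped into (−180°, 180°]: -38.59°.
Δφ = -41.29 − -14.77 = -26.52°.
a = sin²(Δφ/2) + cos φ₁ · cos φ₂ · sin²(Δλ/2) = 0.131939.
c = 2·atan2(√a, √(1−a)) = 0.74347 rad → d = 6371·c ≈ 4736.68 km ≈ 2557.60 nmi.

2558 nmi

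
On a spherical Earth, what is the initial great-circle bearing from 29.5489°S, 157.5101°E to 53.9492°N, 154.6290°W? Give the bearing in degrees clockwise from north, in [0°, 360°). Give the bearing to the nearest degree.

Δλ = -154.6290 − 157.5101 = -312.1391°; wrapped into (−180°, 180°]: 47.8609°.
θ = atan2( sin Δλ · cos φ₂ , cos φ₁ · sin φ₂ − sin φ₁ · cos φ₂ · cos Δλ )
  = atan2(0.43639, 0.89806) = 25.916° → normalised to [0°, 360°): 25.916°.

26°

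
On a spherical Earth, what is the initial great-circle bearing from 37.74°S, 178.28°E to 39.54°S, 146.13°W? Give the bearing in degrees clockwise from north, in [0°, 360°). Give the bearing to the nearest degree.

105°

Δλ = -146.13 − 178.28 = -324.41°; wrapped into (−180°, 180°]: 35.59°.
θ = atan2( sin Δλ · cos φ₂ , cos φ₁ · sin φ₂ − sin φ₁ · cos φ₂ · cos Δλ )
  = atan2(0.44881, -0.11958) = 104.920° → normalised to [0°, 360°): 104.920°.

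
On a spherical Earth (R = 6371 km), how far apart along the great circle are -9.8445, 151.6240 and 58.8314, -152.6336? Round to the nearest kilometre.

9108 km

Δλ = -152.6336 − 151.6240 = -304.2576°; wrapped into (−180°, 180°]: 55.7424°.
Δφ = 58.8314 − -9.8445 = 68.6759°.
a = sin²(Δφ/2) + cos φ₁ · cos φ₂ · sin²(Δλ/2) = 0.429622.
c = 2·atan2(√a, √(1−a)) = 1.42957 rad → d = 6371·c ≈ 9107.79 km.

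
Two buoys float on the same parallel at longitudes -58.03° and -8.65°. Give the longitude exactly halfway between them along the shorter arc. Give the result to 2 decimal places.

-33.34°

Signed shortest Δλ from -58.03° to -8.65° is +49.38°.
Midpoint longitude = -58.03° + (+49.38°)/2 = -58.03° + 24.69° = -33.34°.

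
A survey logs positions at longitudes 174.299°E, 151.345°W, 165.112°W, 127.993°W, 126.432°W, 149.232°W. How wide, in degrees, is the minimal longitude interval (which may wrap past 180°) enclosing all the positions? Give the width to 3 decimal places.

Sort the longitudes: -165.112°, -151.345°, -149.232°, -127.993°, -126.432°, +174.299°.
Eastward gaps between consecutive values (wrapping around): 13.767°, 2.113°, 21.239°, 1.561°, 300.731°, 20.589°.
Largest gap = 300.731° ⇒ minimal covering band is its complement: 360° − 300.731° = 59.269°.
Band runs from +174.299° eastward to -126.432°, crossing the antimeridian.

59.269°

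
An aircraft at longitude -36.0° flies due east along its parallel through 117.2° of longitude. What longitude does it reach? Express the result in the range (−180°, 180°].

+81.2°

Start at -36.0°; shift +117.2° → +81.2°.
+81.2° already lies in (−180°, 180°].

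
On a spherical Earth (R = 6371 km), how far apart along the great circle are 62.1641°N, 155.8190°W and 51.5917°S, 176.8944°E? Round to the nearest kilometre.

12876 km

Δλ = 176.8944 − -155.8190 = 332.7134°; wrapped into (−180°, 180°]: -27.2866°.
Δφ = -51.5917 − 62.1641 = -113.7558°.
a = sin²(Δφ/2) + cos φ₁ · cos φ₂ · sin²(Δλ/2) = 0.717560.
c = 2·atan2(√a, √(1−a)) = 2.02097 rad → d = 6371·c ≈ 12875.58 km.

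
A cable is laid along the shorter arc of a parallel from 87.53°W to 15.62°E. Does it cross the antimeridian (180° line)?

Signed shortest Δλ = ((15.62 − -87.53 + 180) mod 360) − 180 = 103.15°.
Going east by 103.15° from -87.53° reaches +15.62° without touching 180°.

No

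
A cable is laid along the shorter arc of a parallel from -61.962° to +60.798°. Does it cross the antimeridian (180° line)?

No

Signed shortest Δλ = ((60.798 − -61.962 + 180) mod 360) − 180 = 122.76°.
Going east by 122.76° from -61.962° reaches +60.798° without touching 180°.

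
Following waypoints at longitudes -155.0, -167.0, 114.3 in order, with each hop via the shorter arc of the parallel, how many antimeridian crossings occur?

1

Leg 1: -155.0° → -167.0°, shortest Δλ = -12.0° (west) — does not cross 180°.
Leg 2: -167.0° → +114.3°, shortest Δλ = -78.7° (west) — crosses 180°.
Total crossings: 1.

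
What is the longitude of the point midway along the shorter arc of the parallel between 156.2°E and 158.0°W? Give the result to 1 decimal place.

179.1°E

Signed shortest Δλ from +156.2° to -158.0° is +45.8°.
Midpoint longitude = +156.2° + (+45.8°)/2 = +156.2° + 22.9° = +179.1°.
(The naïve average (+156.2 + -158.0)/2 = -0.9° is on the wrong side of the globe.)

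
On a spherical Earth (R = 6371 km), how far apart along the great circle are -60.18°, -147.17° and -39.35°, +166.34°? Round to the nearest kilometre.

3939 km

Δλ = 166.34 − -147.17 = 313.51°; wrapped into (−180°, 180°]: -46.49°.
Δφ = -39.35 − -60.18 = 20.83°.
a = sin²(Δφ/2) + cos φ₁ · cos φ₂ · sin²(Δλ/2) = 0.092576.
c = 2·atan2(√a, √(1−a)) = 0.61833 rad → d = 6371·c ≈ 3939.37 km.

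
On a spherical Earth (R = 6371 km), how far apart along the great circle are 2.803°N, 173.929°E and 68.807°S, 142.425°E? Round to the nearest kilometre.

8317 km

Δλ = 142.425 − 173.929 = -31.504°.
Δφ = -68.807 − 2.803 = -71.610°.
a = sin²(Δφ/2) + cos φ₁ · cos φ₂ · sin²(Δλ/2) = 0.368869.
c = 2·atan2(√a, √(1−a)) = 1.30543 rad → d = 6371·c ≈ 8316.90 km.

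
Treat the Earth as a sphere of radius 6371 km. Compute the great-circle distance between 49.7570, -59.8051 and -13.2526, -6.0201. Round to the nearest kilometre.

Δλ = -6.0201 − -59.8051 = 53.7850°.
Δφ = -13.2526 − 49.7570 = -63.0096°.
a = sin²(Δφ/2) + cos φ₁ · cos φ₂ · sin²(Δλ/2) = 0.401732.
c = 2·atan2(√a, √(1−a)) = 1.37297 rad → d = 6371·c ≈ 8747.21 km.

8747 km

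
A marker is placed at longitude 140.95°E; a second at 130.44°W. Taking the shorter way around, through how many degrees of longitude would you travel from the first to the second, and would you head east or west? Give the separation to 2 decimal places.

Raw difference: -130.44 − 140.95 = -271.39°.
Normalise into (−180°, 180°]: -271.39° + 360° = 88.61°.
Positive ⇒ the second point lies to the east; separation 88.61°.

88.61° east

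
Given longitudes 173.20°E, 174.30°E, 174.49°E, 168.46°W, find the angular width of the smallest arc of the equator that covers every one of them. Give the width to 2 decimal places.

18.34°

Sort the longitudes: -168.46°, +173.20°, +174.30°, +174.49°.
Eastward gaps between consecutive values (wrapping around): 341.66°, 1.10°, 0.19°, 17.05°.
Largest gap = 341.66° ⇒ minimal covering band is its complement: 360° − 341.66° = 18.34°.
Band runs from +173.20° eastward to -168.46°, crossing the antimeridian.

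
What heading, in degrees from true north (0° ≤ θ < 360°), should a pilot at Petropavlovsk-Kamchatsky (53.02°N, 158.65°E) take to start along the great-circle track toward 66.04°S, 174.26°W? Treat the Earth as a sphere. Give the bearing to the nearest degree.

Δλ = -174.26 − 158.65 = -332.91°; wrapped into (−180°, 180°]: 27.09°.
θ = atan2( sin Δλ · cos φ₂ , cos φ₁ · sin φ₂ − sin φ₁ · cos φ₂ · cos Δλ )
  = atan2(0.18493, -0.83852) = 167.563° → normalised to [0°, 360°): 167.563°.

168°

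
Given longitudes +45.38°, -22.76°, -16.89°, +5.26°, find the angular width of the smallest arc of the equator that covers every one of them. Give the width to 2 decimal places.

Sort the longitudes: -22.76°, -16.89°, +5.26°, +45.38°.
Eastward gaps between consecutive values (wrapping around): 5.87°, 22.15°, 40.12°, 291.86°.
Largest gap = 291.86° ⇒ minimal covering band is its complement: 360° − 291.86° = 68.14°.
Band runs from -22.76° eastward to +45.38°.

68.14°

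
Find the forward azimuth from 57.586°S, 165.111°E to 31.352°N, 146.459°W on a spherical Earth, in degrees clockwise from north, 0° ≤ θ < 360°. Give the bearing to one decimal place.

Δλ = -146.459 − 165.111 = -311.570°; wrapped into (−180°, 180°]: 48.430°.
θ = atan2( sin Δλ · cos φ₂ , cos φ₁ · sin φ₂ − sin φ₁ · cos φ₂ · cos Δλ )
  = atan2(0.63891, 0.75726) = 40.155° → normalised to [0°, 360°): 40.155°.

40.2°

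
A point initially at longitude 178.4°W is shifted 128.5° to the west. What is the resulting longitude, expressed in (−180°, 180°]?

53.1°E

Start at -178.4°; shift −128.5° → -306.9°.
-306.9° lies outside (−180°, 180°]; add 360° → +53.1°.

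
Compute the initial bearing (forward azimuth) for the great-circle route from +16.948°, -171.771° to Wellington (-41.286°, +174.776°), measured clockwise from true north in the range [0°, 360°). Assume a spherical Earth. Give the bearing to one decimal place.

Δλ = 174.776 − -171.771 = 346.547°; wrapped into (−180°, 180°]: -13.453°.
θ = atan2( sin Δλ · cos φ₂ , cos φ₁ · sin φ₂ − sin φ₁ · cos φ₂ · cos Δλ )
  = atan2(-0.17482, -0.84419) = -168.300° → normalised to [0°, 360°): 191.700°.

191.7°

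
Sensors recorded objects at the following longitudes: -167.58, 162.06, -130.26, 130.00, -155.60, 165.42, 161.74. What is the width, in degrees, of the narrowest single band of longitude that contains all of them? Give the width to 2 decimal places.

Sort the longitudes: -167.58°, -155.60°, -130.26°, +130.00°, +161.74°, +162.06°, +165.42°.
Eastward gaps between consecutive values (wrapping around): 11.98°, 25.34°, 260.26°, 31.74°, 0.32°, 3.36°, 27.00°.
Largest gap = 260.26° ⇒ minimal covering band is its complement: 360° − 260.26° = 99.74°.
Band runs from +130.00° eastward to -130.26°, crossing the antimeridian.

99.74°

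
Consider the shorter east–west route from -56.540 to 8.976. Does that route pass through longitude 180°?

No

Signed shortest Δλ = ((8.976 − -56.540 + 180) mod 360) − 180 = 65.516°.
Going east by 65.516° from -56.540° reaches +8.976° without touching 180°.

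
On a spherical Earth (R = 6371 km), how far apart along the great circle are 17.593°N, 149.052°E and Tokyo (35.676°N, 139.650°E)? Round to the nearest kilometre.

2214 km

Δλ = 139.650 − 149.052 = -9.402°.
Δφ = 35.676 − 17.593 = 18.083°.
a = sin²(Δφ/2) + cos φ₁ · cos φ₂ · sin²(Δλ/2) = 0.029897.
c = 2·atan2(√a, √(1−a)) = 0.34756 rad → d = 6371·c ≈ 2214.32 km.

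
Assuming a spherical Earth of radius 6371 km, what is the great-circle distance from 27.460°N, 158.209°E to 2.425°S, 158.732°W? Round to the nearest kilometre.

5680 km

Δλ = -158.732 − 158.209 = -316.941°; wrapped into (−180°, 180°]: 43.059°.
Δφ = -2.425 − 27.460 = -29.885°.
a = sin²(Δφ/2) + cos φ₁ · cos φ₂ · sin²(Δλ/2) = 0.185880.
c = 2·atan2(√a, √(1−a)) = 0.89151 rad → d = 6371·c ≈ 5679.80 km.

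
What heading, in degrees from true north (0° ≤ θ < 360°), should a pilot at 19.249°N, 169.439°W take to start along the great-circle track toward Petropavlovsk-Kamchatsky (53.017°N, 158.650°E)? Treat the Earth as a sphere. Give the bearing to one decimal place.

331.5°

Δλ = 158.650 − -169.439 = 328.089°; wrapped into (−180°, 180°]: -31.911°.
θ = atan2( sin Δλ · cos φ₂ , cos φ₁ · sin φ₂ − sin φ₁ · cos φ₂ · cos Δλ )
  = atan2(-0.31799, 0.58580) = -28.495° → normalised to [0°, 360°): 331.505°.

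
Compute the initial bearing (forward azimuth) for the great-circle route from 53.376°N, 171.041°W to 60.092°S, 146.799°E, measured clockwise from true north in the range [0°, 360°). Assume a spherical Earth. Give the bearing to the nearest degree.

Δλ = 146.799 − -171.041 = 317.840°; wrapped into (−180°, 180°]: -42.160°.
θ = atan2( sin Δλ · cos φ₂ , cos φ₁ · sin φ₂ − sin φ₁ · cos φ₂ · cos Δλ )
  = atan2(-0.33467, -0.81375) = -157.644° → normalised to [0°, 360°): 202.356°.

202°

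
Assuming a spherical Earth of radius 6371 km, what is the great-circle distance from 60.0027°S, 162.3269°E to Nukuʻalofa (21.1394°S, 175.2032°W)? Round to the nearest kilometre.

Δλ = -175.2032 − 162.3269 = -337.5301°; wrapped into (−180°, 180°]: 22.4699°.
Δφ = -21.1394 − -60.0027 = 38.8633°.
a = sin²(Δφ/2) + cos φ₁ · cos φ₂ · sin²(Δλ/2) = 0.128379.
c = 2·atan2(√a, √(1−a)) = 0.73289 rad → d = 6371·c ≈ 4669.25 km.

4669 km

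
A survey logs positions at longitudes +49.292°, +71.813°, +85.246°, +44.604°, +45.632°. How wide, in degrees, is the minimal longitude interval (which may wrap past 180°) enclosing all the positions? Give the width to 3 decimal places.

Sort the longitudes: +44.604°, +45.632°, +49.292°, +71.813°, +85.246°.
Eastward gaps between consecutive values (wrapping around): 1.028°, 3.660°, 22.521°, 13.433°, 319.358°.
Largest gap = 319.358° ⇒ minimal covering band is its complement: 360° − 319.358° = 40.642°.
Band runs from +44.604° eastward to +85.246°.

40.642°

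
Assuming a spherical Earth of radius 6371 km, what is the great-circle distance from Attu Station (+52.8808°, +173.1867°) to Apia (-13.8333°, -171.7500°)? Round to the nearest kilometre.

7557 km

Δλ = -171.7500 − 173.1867 = -344.9367°; wrapped into (−180°, 180°]: 15.0633°.
Δφ = -13.8333 − 52.8808 = -66.7141°.
a = sin²(Δφ/2) + cos φ₁ · cos φ₂ · sin²(Δλ/2) = 0.312407.
c = 2·atan2(√a, √(1−a)) = 1.18620 rad → d = 6371·c ≈ 7557.28 km.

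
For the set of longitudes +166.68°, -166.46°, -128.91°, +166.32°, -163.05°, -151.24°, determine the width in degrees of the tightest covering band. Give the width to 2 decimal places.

Sort the longitudes: -166.46°, -163.05°, -151.24°, -128.91°, +166.32°, +166.68°.
Eastward gaps between consecutive values (wrapping around): 3.41°, 11.81°, 22.33°, 295.23°, 0.36°, 26.86°.
Largest gap = 295.23° ⇒ minimal covering band is its complement: 360° − 295.23° = 64.77°.
Band runs from +166.32° eastward to -128.91°, crossing the antimeridian.

64.77°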